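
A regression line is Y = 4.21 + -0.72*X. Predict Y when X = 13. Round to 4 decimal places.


Predicted value:
Y = 4.21 + (-0.72)(13) = 4.21 + -9.3600 = -5.1500.

-5.1500


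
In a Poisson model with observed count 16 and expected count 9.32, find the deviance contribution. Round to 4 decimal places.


Compute y*ln(y/mu) = 16*ln(16/9.32) = 16*0.540426 = 8.646816.
y - mu = 6.68.
D = 2*(8.646816 - (6.68)) = 3.933632, which rounds to 3.9336.

3.9336


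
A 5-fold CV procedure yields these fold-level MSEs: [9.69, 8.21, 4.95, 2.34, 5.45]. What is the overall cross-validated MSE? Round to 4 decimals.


Sum of fold MSEs = 30.6400.
Average = 30.6400 / 5 = 6.1280.

6.1280


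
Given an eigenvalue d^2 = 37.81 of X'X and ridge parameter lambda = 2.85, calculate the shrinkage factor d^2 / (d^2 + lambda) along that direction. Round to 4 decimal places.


d^2 + lambda = 37.81 + 2.85 = 40.6600.
Shrinkage factor = 37.81/40.6600 = 0.9299.

0.9299


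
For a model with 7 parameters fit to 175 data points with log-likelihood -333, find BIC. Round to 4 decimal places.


Compute k*ln(n) = 7*ln(175) = 7*5.164786 = 36.153502.
Then -2*loglik = 666.
BIC = 36.153502 + 666 = 702.153502, which rounds to 702.1535.

702.1535


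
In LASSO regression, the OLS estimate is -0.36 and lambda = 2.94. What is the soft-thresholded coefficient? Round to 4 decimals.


Check: |-0.36| = 0.36 vs lambda = 2.94.
Since |beta| <= lambda, the coefficient is set to 0.
Soft-thresholded coefficient = 0.0000.

0.0000


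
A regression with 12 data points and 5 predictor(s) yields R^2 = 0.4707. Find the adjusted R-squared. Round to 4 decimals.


Adjusted R^2 = 1 - (1 - R^2) * (n-1)/(n-p-1).
(1 - R^2) = 0.5293.
(n-1)/(n-p-1) = 11/6.
(1 - R^2) * (n-1) = 0.5293 * 11 = 5.8223.
Divide by (n-p-1): 5.8223 / 6 = 0.9704.
Adj R^2 = 1 - 0.9704 = 0.0296.

0.0296


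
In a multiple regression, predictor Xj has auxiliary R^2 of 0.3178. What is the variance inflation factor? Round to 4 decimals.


VIF = 1 / (1 - 0.3178).
= 1 / 0.6822 = 1.4658.

1.4658


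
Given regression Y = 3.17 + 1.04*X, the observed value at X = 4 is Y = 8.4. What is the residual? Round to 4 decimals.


Predicted = 3.17 + 1.04 * 4 = 7.3300.
Residual = 8.4 - 7.3300 = 1.0700.

1.0700


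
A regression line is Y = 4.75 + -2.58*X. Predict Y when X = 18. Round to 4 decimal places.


Plug X = 18 into Y = 4.75 + -2.58*X:
Y = 4.75 + -46.4400 = -41.6900.

-41.6900


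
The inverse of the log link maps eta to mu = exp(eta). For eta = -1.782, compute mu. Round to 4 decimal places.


Apply the inverse link:
mu = e^-1.782 = 0.1683.

0.1683


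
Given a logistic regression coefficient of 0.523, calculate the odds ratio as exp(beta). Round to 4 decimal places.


Odds ratio = exp(beta) = exp(0.523).
= 1.6871.

1.6871


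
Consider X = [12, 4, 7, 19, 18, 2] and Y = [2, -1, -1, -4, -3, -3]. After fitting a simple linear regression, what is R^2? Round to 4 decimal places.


Fit the OLS line: b0 = -0.8769, b1 = -0.0764.
SSres = 21.8303.
SStot = 23.3333.
R^2 = 1 - 21.8303/23.3333 = 0.0644.

0.0644


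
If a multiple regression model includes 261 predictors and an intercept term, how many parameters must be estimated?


Including the intercept, the model has 261 predictor coefficients + 1 intercept.
Total = 262.

262


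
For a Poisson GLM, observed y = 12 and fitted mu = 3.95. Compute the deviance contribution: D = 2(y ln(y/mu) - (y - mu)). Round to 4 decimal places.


First: ln(12/3.95) = 1.111191.
Then: 12 * 1.111191 = 13.334292.
y - mu = 12 - 3.95 = 8.05.
D = 2(13.334292 - 8.05) = 10.568584, which rounds to 10.5686.

10.5686


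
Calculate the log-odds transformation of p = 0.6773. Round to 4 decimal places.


The odds are p/(1-p) = 0.6773 / 0.3227 = 2.0989.
logit(p) = ln(2.0989) = 0.7414.

0.7414


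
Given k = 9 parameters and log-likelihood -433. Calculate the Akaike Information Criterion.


AIC = 2*9 - 2*(-433).
= 18 + 866 = 884.

884


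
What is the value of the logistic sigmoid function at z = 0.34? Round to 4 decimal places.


Compute exp(-0.3400) = 0.7118.
Sigmoid = 1 / (1 + 0.7118) = 1 / 1.7118 = 0.5842.

0.5842


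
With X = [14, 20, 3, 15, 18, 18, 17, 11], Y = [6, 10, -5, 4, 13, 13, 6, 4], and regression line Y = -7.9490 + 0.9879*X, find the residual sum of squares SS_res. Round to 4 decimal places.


Compute predicted values, then residuals = yi - yhat_i.
Residuals: [0.1184, -1.8090, -0.0147, -2.8695, 3.1668, 3.1668, -2.8453, 1.0821].
SSres = sum(residual^2) = 40.8447.

40.8447


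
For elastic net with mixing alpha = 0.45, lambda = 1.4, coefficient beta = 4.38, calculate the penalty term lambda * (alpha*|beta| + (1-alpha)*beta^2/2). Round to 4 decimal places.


Compute:
L1 = 0.45 * 4.38 = 1.9710.
L2 = 0.55 * 4.38^2 / 2 = 5.2757.
Penalty = 1.4 * (1.9710 + 5.2757) = 10.1454.

10.1454


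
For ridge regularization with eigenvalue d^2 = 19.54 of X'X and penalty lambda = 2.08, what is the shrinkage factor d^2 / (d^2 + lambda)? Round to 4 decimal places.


Denominator = d^2 + lambda = 19.54 + 2.08 = 21.6200.
Shrinkage = 19.54 / 21.6200 = 0.9038.

0.9038


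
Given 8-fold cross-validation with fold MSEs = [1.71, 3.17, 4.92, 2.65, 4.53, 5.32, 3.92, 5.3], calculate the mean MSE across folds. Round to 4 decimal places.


Add all fold MSEs: 31.5200.
Divide by k = 8: 31.5200/8 = 3.9400.

3.9400


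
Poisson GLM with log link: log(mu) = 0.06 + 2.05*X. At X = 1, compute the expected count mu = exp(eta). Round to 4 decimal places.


eta = 0.06 + 2.05 * 1 = 2.1100.
mu = exp(2.1100) = 8.2482.

8.2482


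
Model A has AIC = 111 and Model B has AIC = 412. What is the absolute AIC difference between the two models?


Absolute difference = |111 - 412| = 301.
The model with lower AIC (A) is preferred.

301


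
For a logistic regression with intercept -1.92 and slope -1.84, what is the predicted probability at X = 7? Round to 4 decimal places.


Compute z = -1.92 + (-1.84)(7) = -14.8000.
exp(-z) = 2676445.0552.
P = 1/(1 + 2676445.0552) = 0.0000.

0.0000


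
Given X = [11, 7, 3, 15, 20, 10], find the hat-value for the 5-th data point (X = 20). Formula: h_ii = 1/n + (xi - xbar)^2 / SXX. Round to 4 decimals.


Compute xbar = 11.0000 with n = 6 observations.
SXX = 178.0000.
Leverage = 1/6 + (20 - 11.0000)^2/178.0000 = 0.6217.

0.6217


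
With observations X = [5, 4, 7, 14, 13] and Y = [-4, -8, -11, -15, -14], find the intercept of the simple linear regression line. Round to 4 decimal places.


Compute b1 = -0.8662 from the OLS formula.
With xbar = 8.6000 and ybar = -10.4000, the intercept is:
b0 = -10.4000 - -0.8662 * 8.6000 = -2.9507.

-2.9507


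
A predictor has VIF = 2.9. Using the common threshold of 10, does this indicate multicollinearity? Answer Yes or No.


The threshold is 10.
VIF = 2.9 is < 10.
Multicollinearity indication: No.

No


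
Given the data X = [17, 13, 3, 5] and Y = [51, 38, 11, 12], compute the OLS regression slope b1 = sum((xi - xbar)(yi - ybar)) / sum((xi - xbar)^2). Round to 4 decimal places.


The sample means are xbar = 9.5000 and ybar = 28.0000.
Compute S_xx = 131.0000 and S_xy = 390.0000.
Slope b1 = S_xy / S_xx = 390.0000 / 131.0000 = 2.9771.

2.9771


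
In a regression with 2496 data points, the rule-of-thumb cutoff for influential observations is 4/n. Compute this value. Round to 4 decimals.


The threshold is 4/n.
4/2496 = 0.0016.

0.0016


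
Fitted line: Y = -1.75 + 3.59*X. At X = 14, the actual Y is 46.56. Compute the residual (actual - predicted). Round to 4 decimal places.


Predicted = -1.75 + 3.59 * 14 = 48.5100.
Residual = 46.56 - 48.5100 = -1.9500.

-1.9500


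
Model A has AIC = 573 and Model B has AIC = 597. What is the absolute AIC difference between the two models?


Compute |573 - 597| = 24.
Model A has the smaller AIC.

24


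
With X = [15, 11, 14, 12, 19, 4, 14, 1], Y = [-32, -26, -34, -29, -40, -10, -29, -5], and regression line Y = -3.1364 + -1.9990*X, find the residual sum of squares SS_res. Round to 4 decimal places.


Compute predicted values, then residuals = yi - yhat_i.
Residuals: [1.1214, -0.8746, -2.8776, -1.8756, 1.1174, 1.1324, 2.1224, 0.1354].
SSres = sum(residual^2) = 20.8747.

20.8747


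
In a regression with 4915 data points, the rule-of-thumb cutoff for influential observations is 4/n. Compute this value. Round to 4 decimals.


The threshold is 4/n.
4/4915 = 0.0008.

0.0008


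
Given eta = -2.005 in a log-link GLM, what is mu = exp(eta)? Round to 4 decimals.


mu = exp(eta) = exp(-2.005).
= 0.1347.

0.1347


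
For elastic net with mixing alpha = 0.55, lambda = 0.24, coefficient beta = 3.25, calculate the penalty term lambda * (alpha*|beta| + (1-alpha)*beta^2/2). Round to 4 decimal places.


Compute:
L1 = 0.55 * 3.25 = 1.7875.
L2 = 0.45 * 3.25^2 / 2 = 2.3766.
Penalty = 0.24 * (1.7875 + 2.3766) = 0.9994.

0.9994


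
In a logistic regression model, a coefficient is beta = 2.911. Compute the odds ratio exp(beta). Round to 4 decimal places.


Odds ratio = exp(beta) = exp(2.911).
= 18.3752.

18.3752


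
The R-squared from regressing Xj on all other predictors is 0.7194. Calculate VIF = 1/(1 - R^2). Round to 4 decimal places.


Using VIF = 1/(1 - R^2_j):
1 - 0.7194 = 0.2806.
VIF = 3.5638.

3.5638


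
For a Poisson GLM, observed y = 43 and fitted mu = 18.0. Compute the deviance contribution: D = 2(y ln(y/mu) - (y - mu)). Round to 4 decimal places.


Compute y*ln(y/mu) = 43*ln(43/18.0) = 43*0.870828 = 37.445604.
y - mu = 25.0.
D = 2*(37.445604 - (25.0)) = 24.891208, which rounds to 24.8912.

24.8912


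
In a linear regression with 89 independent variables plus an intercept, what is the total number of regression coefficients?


Total coefficients = number of predictors + 1 (for the intercept).
= 89 + 1 = 90.

90


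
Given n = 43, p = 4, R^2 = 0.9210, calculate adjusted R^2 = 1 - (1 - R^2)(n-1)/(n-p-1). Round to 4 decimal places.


Plug in: Adj R^2 = 1 - (1 - 0.9210) * 42/38.
= 1 - 0.0790 * 42/38
= 1 - 3.3180 / 38
= 1 - 0.0873 = 0.9127.

0.9127


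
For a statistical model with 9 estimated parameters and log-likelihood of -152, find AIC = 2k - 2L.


Compute:
2k = 2*9 = 18.
-2*loglik = -2*(-152) = 304.
AIC = 18 + 304 = 322.

322


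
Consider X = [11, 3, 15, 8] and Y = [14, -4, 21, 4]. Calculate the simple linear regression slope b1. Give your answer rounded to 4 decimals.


First compute the means: xbar = 9.2500, ybar = 8.7500.
Then S_xx = sum((xi - xbar)^2) = 76.7500.
S_xy = sum((xi - xbar)(yi - ybar)) = 165.2500.
b1 = S_xy / S_xx = 165.2500 / 76.7500 = 2.1531.

2.1531


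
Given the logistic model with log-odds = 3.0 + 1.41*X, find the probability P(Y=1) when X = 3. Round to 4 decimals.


z = 3.0 + 1.41 * 3 = 7.2300.
Sigmoid: P = 1 / (1 + exp(-7.2300)) = 0.9993.

0.9993


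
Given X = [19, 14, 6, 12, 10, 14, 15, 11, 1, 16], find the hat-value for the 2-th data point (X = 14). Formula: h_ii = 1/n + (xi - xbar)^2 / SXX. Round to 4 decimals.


Mean of X: xbar = 11.8000.
SXX = 243.6000.
For X = 14: h = 1/10 + (14 - 11.8000)^2/243.6000 = 0.1199.

0.1199


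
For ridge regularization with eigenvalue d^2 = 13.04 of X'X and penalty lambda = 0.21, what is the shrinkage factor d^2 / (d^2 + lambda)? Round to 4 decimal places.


Denominator = d^2 + lambda = 13.04 + 0.21 = 13.2500.
Shrinkage = 13.04 / 13.2500 = 0.9842.

0.9842


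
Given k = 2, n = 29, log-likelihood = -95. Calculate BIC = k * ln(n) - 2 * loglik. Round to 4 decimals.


ln(29) = 3.367296.
k * ln(n) = 2 * 3.367296 = 6.734592.
-2L = 190.
BIC = 6.734592 + 190 = 196.734592, which rounds to 196.7346.

196.7346


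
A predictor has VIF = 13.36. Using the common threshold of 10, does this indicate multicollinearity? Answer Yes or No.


Check: VIF = 13.36 vs threshold = 10.
Since 13.36 >= 10, the answer is Yes.

Yes


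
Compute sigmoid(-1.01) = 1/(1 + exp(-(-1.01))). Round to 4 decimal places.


exp(1.0100) = 2.7456.
1 + exp(-z) = 3.7456.
sigmoid = 1/3.7456 = 0.2670.

0.2670


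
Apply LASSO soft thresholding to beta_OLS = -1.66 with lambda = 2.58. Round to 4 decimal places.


Absolute value: |-1.66| = 1.66.
Compare to lambda = 2.58.
Since |beta| <= lambda, the coefficient is set to 0.

0.0000


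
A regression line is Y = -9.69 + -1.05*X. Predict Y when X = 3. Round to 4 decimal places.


Predicted value:
Y = -9.69 + (-1.05)(3) = -9.69 + -3.1500 = -12.8400.

-12.8400


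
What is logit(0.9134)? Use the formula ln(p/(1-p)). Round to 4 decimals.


The odds are p/(1-p) = 0.9134 / 0.0866 = 10.5473.
logit(p) = ln(10.5473) = 2.3559.

2.3559


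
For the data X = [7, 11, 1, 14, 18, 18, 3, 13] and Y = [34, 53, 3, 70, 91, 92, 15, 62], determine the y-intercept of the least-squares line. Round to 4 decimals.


Compute b1 = 5.1281 from the OLS formula.
With xbar = 10.6250 and ybar = 52.5000, the intercept is:
b0 = 52.5000 - 5.1281 * 10.6250 = -1.9858.

-1.9858


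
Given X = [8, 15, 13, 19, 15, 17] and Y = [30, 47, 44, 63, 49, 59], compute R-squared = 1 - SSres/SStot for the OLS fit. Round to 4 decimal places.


After computing the OLS fit (b0=4.4569, b1=3.0490):
SSres = 20.6620, SStot = 685.3333.
R^2 = 1 - 20.6620/685.3333 = 0.9699.

0.9699


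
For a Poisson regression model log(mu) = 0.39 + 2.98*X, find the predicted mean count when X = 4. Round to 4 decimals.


Compute eta = 0.39 + 2.98 * 4 = 12.3100.
Apply inverse link: mu = e^12.3100 = 221903.9701.

221903.9701


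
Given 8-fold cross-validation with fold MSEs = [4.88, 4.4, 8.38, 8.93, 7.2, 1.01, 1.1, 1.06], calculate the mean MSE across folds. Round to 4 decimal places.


Add all fold MSEs: 36.9600.
Divide by k = 8: 36.9600/8 = 4.6200.

4.6200


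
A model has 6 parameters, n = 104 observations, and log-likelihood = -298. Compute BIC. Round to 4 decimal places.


k * ln(n) = 6 * ln(104) = 6 * 4.644391 = 27.866346.
-2 * loglik = -2 * (-298) = 596.
BIC = 27.866346 + 596 = 623.866346, which rounds to 623.8663.

623.8663


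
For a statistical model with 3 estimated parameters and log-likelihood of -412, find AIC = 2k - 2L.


AIC = 2k - 2*loglik = 2(3) - 2(-412).
= 6 + 824 = 830.

830


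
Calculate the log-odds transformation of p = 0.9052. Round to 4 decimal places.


The odds are p/(1-p) = 0.9052 / 0.0948 = 9.5485.
logit(p) = ln(9.5485) = 2.2564.

2.2564


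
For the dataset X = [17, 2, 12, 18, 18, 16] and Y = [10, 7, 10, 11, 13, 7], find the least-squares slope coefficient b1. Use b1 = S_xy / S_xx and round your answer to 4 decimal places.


The sample means are xbar = 13.8333 and ybar = 9.6667.
Compute S_xx = 192.8333 and S_xy = 45.6667.
Slope b1 = S_xy / S_xx = 45.6667 / 192.8333 = 0.2368.

0.2368


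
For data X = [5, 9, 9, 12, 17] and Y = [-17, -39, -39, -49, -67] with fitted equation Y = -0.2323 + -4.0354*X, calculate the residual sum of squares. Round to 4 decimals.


Compute predicted values, then residuals = yi - yhat_i.
Residuals: [3.4093, -2.4491, -2.4491, -0.3429, 1.8341].
SSres = sum(residual^2) = 27.1010.

27.1010


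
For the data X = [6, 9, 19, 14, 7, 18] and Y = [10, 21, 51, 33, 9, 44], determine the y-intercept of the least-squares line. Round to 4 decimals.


First find the slope: b1 = 3.0913.
Means: xbar = 12.1667, ybar = 28.0000.
b0 = ybar - b1 * xbar = 28.0000 - 3.0913 * 12.1667 = -9.6107.

-9.6107


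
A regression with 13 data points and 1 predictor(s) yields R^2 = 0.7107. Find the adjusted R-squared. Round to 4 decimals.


Plug in: Adj R^2 = 1 - (1 - 0.7107) * 12/11.
= 1 - 0.2893 * 12/11
= 1 - 3.4716 / 11
= 1 - 0.3156 = 0.6844.

0.6844


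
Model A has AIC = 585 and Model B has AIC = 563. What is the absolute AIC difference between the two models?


Compute |585 - 563| = 22.
Model B has the smaller AIC.

22


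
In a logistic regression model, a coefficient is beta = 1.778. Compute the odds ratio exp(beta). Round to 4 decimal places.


Odds ratio = exp(beta) = exp(1.778).
= 5.9180.

5.9180


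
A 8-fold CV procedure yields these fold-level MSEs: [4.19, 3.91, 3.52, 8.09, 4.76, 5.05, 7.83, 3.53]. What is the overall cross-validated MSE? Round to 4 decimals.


Total MSE across folds = 40.8800.
CV-MSE = 40.8800/8 = 5.1100.

5.1100


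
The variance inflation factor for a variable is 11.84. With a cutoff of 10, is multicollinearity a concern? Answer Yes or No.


Check: VIF = 11.84 vs threshold = 10.
Since 11.84 >= 10, the answer is Yes.

Yes


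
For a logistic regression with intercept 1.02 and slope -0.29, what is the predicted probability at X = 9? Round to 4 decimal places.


z = 1.02 + -0.29 * 9 = -1.5900.
Sigmoid: P = 1 / (1 + exp(1.5900)) = 0.1694.

0.1694


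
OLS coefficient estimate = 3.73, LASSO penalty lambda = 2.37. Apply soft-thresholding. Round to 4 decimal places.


Absolute value: |3.73| = 3.73.
Compare to lambda = 2.37.
Since |beta| > lambda, coefficient = sign(beta)*(|beta| - lambda) = 1.3600.

1.3600


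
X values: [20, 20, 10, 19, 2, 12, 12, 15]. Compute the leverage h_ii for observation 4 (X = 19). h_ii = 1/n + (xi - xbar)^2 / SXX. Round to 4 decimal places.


Compute xbar = 13.7500 with n = 8 observations.
SXX = 265.5000.
Leverage = 1/8 + (19 - 13.7500)^2/265.5000 = 0.2288.

0.2288


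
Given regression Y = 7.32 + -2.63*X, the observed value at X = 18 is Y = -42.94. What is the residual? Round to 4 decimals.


Fitted value at X = 18 is yhat = 7.32 + -2.63*18 = -40.0200.
Residual = -42.94 - -40.0200 = -2.9200.

-2.9200


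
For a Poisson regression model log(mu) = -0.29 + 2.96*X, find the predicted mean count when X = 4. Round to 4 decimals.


Linear predictor: eta = -0.29 + (2.96)(4) = 11.5500.
Expected count: mu = exp(11.5500) = 103777.0368.

103777.0368


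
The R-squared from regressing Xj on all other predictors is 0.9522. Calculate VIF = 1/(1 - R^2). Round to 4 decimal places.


Denominator: 1 - 0.9522 = 0.0478.
VIF = 1 / 0.0478 = 20.9205.

20.9205


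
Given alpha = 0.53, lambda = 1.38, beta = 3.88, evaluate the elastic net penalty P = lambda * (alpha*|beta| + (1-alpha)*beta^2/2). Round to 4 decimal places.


L1 component = 0.53 * |3.88| = 2.0564.
L2 component = 0.47 * 3.88^2 / 2 = 3.5378.
Penalty = 1.38 * (2.0564 + 3.5378) = 1.38 * 5.5942 = 7.7200.

7.7200


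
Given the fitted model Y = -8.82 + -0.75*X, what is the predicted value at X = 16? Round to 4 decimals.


Plug X = 16 into Y = -8.82 + -0.75*X:
Y = -8.82 + -12.0000 = -20.8200.

-20.8200


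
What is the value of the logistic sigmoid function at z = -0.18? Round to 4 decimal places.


exp(0.1800) = 1.1972.
1 + exp(-z) = 2.1972.
sigmoid = 1/2.1972 = 0.4551.

0.4551


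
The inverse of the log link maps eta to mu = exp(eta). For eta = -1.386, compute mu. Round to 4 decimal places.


Apply the inverse link:
mu = e^-1.386 = 0.2501.

0.2501


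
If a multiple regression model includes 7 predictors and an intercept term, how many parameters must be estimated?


Total coefficients = number of predictors + 1 (for the intercept).
= 7 + 1 = 8.

8


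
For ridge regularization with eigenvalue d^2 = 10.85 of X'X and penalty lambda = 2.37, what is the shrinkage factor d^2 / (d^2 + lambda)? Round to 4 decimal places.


Denominator = d^2 + lambda = 10.85 + 2.37 = 13.2200.
Shrinkage = 10.85 / 13.2200 = 0.8207.

0.8207


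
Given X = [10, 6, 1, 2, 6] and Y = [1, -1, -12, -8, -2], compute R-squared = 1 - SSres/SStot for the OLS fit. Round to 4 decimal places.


After computing the OLS fit (b0=-11.5154, b1=1.4231):
SSres = 11.8923, SStot = 117.2000.
R^2 = 1 - 11.8923/117.2000 = 0.8985.

0.8985


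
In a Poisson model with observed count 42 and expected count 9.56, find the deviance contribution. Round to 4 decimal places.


y/mu = 42/9.56 = 4.393305 (approx.), and ln(42/9.56) = 1.480082.
y * ln(y/mu) = 42 * 1.480082 = 62.163444.
y - mu = 32.44.
D = 2 * (62.163444 - 32.44) = 59.446888, which rounds to 59.4469.

59.4469


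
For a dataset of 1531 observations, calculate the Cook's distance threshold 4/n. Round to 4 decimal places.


Cook's distance cutoff = 4/n = 4/1531.
= 0.0026.

0.0026


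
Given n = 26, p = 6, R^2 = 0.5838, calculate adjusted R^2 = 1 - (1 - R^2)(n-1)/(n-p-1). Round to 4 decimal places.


Plug in: Adj R^2 = 1 - (1 - 0.5838) * 25/19.
= 1 - 0.4162 * 25/19
= 1 - 10.4050 / 19
= 1 - 0.5476 = 0.4524.

0.4524


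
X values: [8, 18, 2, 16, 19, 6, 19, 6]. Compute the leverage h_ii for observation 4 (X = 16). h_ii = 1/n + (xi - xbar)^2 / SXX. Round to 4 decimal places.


Compute xbar = 11.7500 with n = 8 observations.
SXX = 337.5000.
Leverage = 1/8 + (16 - 11.7500)^2/337.5000 = 0.1785.

0.1785


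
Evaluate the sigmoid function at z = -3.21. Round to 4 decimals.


exp(3.2100) = 24.7791.
1 + exp(-z) = 25.7791.
sigmoid = 1/25.7791 = 0.0388.

0.0388


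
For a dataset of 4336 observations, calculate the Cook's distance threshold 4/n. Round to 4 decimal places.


The threshold is 4/n.
4/4336 = 0.0009.

0.0009


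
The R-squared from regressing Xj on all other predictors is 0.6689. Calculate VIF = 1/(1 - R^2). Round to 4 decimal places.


Denominator: 1 - 0.6689 = 0.3311.
VIF = 1 / 0.3311 = 3.0202.

3.0202


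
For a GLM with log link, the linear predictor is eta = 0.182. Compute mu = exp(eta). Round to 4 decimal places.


mu = exp(eta) = exp(0.182).
= 1.1996.

1.1996


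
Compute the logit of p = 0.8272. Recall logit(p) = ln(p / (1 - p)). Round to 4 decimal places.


1 - p = 0.1728.
p/(1-p) = 4.7870.
logit = ln(4.7870) = 1.5659.

1.5659


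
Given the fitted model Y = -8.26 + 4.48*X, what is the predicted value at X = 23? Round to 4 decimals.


Plug X = 23 into Y = -8.26 + 4.48*X:
Y = -8.26 + 103.0400 = 94.7800.

94.7800


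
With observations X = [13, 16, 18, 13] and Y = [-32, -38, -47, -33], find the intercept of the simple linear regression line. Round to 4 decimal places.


The slope is b1 = -2.7222.
Sample means are xbar = 15.0000 and ybar = -37.5000.
Intercept: b0 = -37.5000 - (-2.7222)(15.0000) = 3.3333.

3.3333


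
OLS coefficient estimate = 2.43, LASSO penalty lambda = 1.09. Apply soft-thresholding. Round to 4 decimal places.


Absolute value: |2.43| = 2.43.
Compare to lambda = 1.09.
Since |beta| > lambda, coefficient = sign(beta)*(|beta| - lambda) = 1.3400.

1.3400


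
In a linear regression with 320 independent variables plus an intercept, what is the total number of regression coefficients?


Each predictor gets one coefficient, plus one intercept.
Total parameters = 320 + 1 = 321.

321


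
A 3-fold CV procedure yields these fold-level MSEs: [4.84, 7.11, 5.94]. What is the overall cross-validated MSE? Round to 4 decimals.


Total MSE across folds = 17.8900.
CV-MSE = 17.8900/3 = 5.9633.

5.9633


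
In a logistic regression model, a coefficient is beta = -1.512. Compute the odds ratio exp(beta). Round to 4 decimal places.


exp(-1.512) = 0.2205.
So the odds ratio is 0.2205.

0.2205


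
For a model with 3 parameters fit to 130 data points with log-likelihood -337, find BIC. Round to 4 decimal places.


k * ln(n) = 3 * ln(130) = 3 * 4.867534 = 14.602602.
-2 * loglik = -2 * (-337) = 674.
BIC = 14.602602 + 674 = 688.602602, which rounds to 688.6026.

688.6026


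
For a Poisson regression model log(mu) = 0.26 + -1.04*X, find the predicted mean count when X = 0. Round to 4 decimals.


Compute eta = 0.26 + -1.04 * 0 = 0.2600.
Apply inverse link: mu = e^0.2600 = 1.2969.

1.2969


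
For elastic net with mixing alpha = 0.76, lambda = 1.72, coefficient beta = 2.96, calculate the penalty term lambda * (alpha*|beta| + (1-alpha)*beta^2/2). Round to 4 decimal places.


Compute:
L1 = 0.76 * 2.96 = 2.2496.
L2 = 0.24 * 2.96^2 / 2 = 1.0514.
Penalty = 1.72 * (2.2496 + 1.0514) = 5.6777.

5.6777


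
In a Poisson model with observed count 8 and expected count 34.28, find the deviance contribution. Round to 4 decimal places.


Compute y*ln(y/mu) = 8*ln(8/34.28) = 8*-1.455121 = -11.640968.
y - mu = -26.28.
D = 2*(-11.640968 - (-26.28)) = 29.278064, which rounds to 29.2781.

29.2781


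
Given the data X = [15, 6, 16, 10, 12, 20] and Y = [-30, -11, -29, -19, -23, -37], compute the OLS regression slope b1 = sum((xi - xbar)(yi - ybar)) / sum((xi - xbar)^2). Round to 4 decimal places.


The sample means are xbar = 13.1667 and ybar = -24.8333.
Compute S_xx = 120.8333 and S_xy = -224.1667.
Slope b1 = S_xy / S_xx = -224.1667 / 120.8333 = -1.8552.

-1.8552


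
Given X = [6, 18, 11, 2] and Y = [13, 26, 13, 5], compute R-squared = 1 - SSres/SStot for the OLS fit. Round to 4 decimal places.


The fitted line is Y = 3.1208 + 1.2032*X.
SSres = 20.1086, SStot = 226.7500.
R^2 = 1 - SSres/SStot = 0.9113.

0.9113


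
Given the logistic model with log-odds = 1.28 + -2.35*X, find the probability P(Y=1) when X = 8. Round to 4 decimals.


Compute z = 1.28 + (-2.35)(8) = -17.5200.
exp(-z) = 40629298.4087.
P = 1/(1 + 40629298.4087) = 0.0000.

0.0000


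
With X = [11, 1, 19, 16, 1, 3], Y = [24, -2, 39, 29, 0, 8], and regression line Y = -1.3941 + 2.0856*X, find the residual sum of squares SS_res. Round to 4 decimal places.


Predicted values from Y = -1.3941 + 2.0856*X.
Residuals: [2.4525, -2.6915, 0.7677, -2.9755, -0.6915, 3.1373].
SSres = 33.0227.

33.0227


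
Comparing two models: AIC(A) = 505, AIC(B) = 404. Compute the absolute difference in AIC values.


|AIC_A - AIC_B| = |505 - 404| = 101.
Model B is preferred (lower AIC).

101


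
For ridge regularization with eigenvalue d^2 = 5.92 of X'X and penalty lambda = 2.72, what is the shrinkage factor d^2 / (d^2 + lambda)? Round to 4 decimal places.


d^2 + lambda = 5.92 + 2.72 = 8.6400.
Shrinkage factor = 5.92/8.6400 = 0.6852.

0.6852


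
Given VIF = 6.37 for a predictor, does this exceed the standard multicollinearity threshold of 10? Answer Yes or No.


Compare VIF = 6.37 to the threshold of 10.
6.37 < 10, so the answer is No.

No


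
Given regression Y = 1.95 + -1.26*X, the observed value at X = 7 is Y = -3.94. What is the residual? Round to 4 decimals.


Predicted = 1.95 + -1.26 * 7 = -6.8700.
Residual = -3.94 - -6.8700 = 2.9300.

2.9300


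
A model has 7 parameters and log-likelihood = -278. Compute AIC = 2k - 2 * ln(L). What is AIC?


AIC = 2*7 - 2*(-278).
= 14 + 556 = 570.

570


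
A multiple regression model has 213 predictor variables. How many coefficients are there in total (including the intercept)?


Including the intercept, the model has 213 predictor coefficients + 1 intercept.
Total = 214.

214


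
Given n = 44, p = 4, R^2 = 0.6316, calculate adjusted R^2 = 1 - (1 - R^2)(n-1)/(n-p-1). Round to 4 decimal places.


Plug in: Adj R^2 = 1 - (1 - 0.6316) * 43/39.
= 1 - 0.3684 * 43/39
= 1 - 15.8412 / 39
= 1 - 0.4062 = 0.5938.

0.5938


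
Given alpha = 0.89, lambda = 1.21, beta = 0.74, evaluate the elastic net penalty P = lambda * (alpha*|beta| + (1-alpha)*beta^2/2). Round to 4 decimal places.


L1 component = 0.89 * |0.74| = 0.6586.
L2 component = 0.11 * 0.74^2 / 2 = 0.0301.
Penalty = 1.21 * (0.6586 + 0.0301) = 1.21 * 0.6887 = 0.8333.

0.8333


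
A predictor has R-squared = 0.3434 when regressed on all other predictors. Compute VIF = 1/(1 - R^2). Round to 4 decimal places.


Denominator: 1 - 0.3434 = 0.6566.
VIF = 1 / 0.6566 = 1.5230.

1.5230


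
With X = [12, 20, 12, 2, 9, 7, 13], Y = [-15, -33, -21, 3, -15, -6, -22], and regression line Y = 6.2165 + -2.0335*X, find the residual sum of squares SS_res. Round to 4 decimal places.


For each point, residual = actual - predicted.
Residuals: [3.1855, 1.4535, -2.8145, 0.8505, -2.9150, 2.0180, -1.7810].
Sum of squared residuals = 36.6463.

36.6463


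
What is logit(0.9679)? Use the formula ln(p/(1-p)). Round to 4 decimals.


1 - p = 0.0321.
p/(1-p) = 30.1526.
logit = ln(30.1526) = 3.4063.

3.4063


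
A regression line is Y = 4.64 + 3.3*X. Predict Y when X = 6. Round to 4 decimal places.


Substitute X = 6 into the equation:
Y = 4.64 + 3.3 * 6 = 4.64 + 19.8000 = 24.4400.

24.4400


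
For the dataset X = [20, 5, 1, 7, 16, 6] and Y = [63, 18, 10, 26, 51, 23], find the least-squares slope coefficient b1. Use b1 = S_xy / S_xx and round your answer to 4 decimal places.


The sample means are xbar = 9.1667 and ybar = 31.8333.
Compute S_xx = 262.8333 and S_xy = 745.1667.
Slope b1 = S_xy / S_xx = 745.1667 / 262.8333 = 2.8351.

2.8351


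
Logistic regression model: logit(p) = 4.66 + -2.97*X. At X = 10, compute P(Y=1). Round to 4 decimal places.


Linear predictor: z = 4.66 + -2.97 * 10 = -25.0400.
P = 1/(1 + exp(25.0400)) = 1/(1 + 74943475024.9898) = 0.0000.

0.0000


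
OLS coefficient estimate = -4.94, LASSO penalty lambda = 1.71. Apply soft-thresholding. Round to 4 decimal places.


Check: |-4.94| = 4.94 vs lambda = 1.71.
Since |beta| > lambda, coefficient = sign(beta)*(|beta| - lambda) = -3.2300.
Soft-thresholded coefficient = -3.2300.

-3.2300


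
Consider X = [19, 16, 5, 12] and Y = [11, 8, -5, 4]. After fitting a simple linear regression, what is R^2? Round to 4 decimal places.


The fitted line is Y = -10.3909 + 1.1455*X.
SSres = 0.6727, SStot = 145.0000.
R^2 = 1 - SSres/SStot = 0.9954.

0.9954


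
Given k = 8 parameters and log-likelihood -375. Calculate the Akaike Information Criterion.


Compute:
2k = 2*8 = 16.
-2*loglik = -2*(-375) = 750.
AIC = 16 + 750 = 766.

766


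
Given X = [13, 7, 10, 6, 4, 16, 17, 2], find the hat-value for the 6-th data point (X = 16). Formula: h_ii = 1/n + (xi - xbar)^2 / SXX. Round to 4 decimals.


Mean of X: xbar = 9.3750.
SXX = 215.8750.
For X = 16: h = 1/8 + (16 - 9.3750)^2/215.8750 = 0.3283.

0.3283


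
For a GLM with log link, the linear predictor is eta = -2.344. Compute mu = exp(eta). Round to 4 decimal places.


Apply the inverse link:
mu = e^-2.344 = 0.0959.

0.0959


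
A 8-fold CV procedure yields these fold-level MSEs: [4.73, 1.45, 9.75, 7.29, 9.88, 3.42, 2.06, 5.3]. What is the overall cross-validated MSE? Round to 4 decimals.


Add all fold MSEs: 43.8800.
Divide by k = 8: 43.8800/8 = 5.4850.

5.4850


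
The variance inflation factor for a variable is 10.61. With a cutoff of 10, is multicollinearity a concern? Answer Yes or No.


Compare VIF = 10.61 to the threshold of 10.
10.61 >= 10, so the answer is Yes.

Yes


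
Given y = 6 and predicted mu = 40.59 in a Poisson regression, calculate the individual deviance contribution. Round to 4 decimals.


First: ln(6/40.59) = -1.911762.
Then: 6 * -1.911762 = -11.470572.
y - mu = 6 - 40.59 = -34.59.
D = 2(-11.470572 - -34.59) = 46.238856, which rounds to 46.2389.

46.2389


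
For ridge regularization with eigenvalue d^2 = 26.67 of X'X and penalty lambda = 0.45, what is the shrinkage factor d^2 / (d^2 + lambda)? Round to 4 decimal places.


d^2 + lambda = 26.67 + 0.45 = 27.1200.
Shrinkage factor = 26.67/27.1200 = 0.9834.

0.9834


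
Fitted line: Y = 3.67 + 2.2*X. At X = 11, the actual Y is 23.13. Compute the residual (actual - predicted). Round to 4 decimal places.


Compute yhat = 3.67 + (2.2)(11) = 27.8700.
Residual = actual - predicted = 23.13 - 27.8700 = -4.7400.

-4.7400


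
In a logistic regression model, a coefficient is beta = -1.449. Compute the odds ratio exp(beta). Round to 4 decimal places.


The odds ratio is computed as:
OR = e^(-1.449) = 0.2348.

0.2348


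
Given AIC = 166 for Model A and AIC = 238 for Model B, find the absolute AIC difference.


|AIC_A - AIC_B| = |166 - 238| = 72.
Model A is preferred (lower AIC).

72


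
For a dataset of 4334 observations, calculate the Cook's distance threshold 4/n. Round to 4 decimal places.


Cook's distance cutoff = 4/n = 4/4334.
= 0.0009.

0.0009


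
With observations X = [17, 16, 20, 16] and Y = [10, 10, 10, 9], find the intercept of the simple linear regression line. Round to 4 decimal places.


Compute b1 = 0.1163 from the OLS formula.
With xbar = 17.2500 and ybar = 9.7500, the intercept is:
b0 = 9.7500 - 0.1163 * 17.2500 = 7.7442.

7.7442


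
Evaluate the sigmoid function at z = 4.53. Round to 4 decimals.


First, exp(-4.5300) = 0.0108.
Then sigma(z) = 1/(1 + 0.0108) = 0.9893.

0.9893


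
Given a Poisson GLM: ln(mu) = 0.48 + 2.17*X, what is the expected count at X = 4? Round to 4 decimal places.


eta = 0.48 + 2.17 * 4 = 9.1600.
mu = exp(9.1600) = 9509.0571.

9509.0571


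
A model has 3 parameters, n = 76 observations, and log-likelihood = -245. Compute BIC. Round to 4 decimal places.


Compute k*ln(n) = 3*ln(76) = 3*4.330733 = 12.992199.
Then -2*loglik = 490.
BIC = 12.992199 + 490 = 502.992199, which rounds to 502.9922.

502.9922


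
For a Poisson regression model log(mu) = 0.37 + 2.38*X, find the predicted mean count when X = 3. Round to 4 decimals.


eta = 0.37 + 2.38 * 3 = 7.5100.
mu = exp(7.5100) = 1826.2135.

1826.2135


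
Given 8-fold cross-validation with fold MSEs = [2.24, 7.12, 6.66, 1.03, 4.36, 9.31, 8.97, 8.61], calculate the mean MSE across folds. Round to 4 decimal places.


Total MSE across folds = 48.3000.
CV-MSE = 48.3000/8 = 6.0375.

6.0375


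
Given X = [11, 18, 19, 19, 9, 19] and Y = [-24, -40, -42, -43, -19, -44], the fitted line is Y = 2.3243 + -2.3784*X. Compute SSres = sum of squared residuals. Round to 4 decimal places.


Compute predicted values, then residuals = yi - yhat_i.
Residuals: [-0.1619, 0.4869, 0.8653, -0.1347, 0.0813, -1.1347].
SSres = sum(residual^2) = 2.3243.

2.3243


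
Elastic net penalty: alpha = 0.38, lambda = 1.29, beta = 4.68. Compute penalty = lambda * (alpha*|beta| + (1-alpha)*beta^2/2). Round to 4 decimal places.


Compute:
L1 = 0.38 * 4.68 = 1.7784.
L2 = 0.62 * 4.68^2 / 2 = 6.7897.
Penalty = 1.29 * (1.7784 + 6.7897) = 11.0529.

11.0529


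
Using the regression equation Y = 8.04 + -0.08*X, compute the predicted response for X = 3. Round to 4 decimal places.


Substitute X = 3 into the equation:
Y = 8.04 + -0.08 * 3 = 8.04 + -0.2400 = 7.8000.

7.8000


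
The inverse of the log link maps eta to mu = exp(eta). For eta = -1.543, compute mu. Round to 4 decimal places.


The inverse log link gives:
mu = exp(-1.543) = 0.2137.

0.2137


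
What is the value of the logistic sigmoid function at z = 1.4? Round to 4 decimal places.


exp(-1.4000) = 0.2466.
1 + exp(-z) = 1.2466.
sigmoid = 1/1.2466 = 0.8022.

0.8022


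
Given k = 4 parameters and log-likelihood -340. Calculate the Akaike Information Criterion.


AIC = 2k - 2*loglik = 2(4) - 2(-340).
= 8 + 680 = 688.

688


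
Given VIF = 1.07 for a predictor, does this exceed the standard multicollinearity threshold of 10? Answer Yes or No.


Check: VIF = 1.07 vs threshold = 10.
Since 1.07 < 10, the answer is No.

No


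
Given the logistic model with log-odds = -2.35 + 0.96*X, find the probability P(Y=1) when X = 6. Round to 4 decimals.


Linear predictor: z = -2.35 + 0.96 * 6 = 3.4100.
P = 1/(1 + exp(-3.4100)) = 1/(1 + 0.0330) = 0.9680.

0.9680


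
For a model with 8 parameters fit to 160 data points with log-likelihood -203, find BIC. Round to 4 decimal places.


ln(160) = 5.075174.
k * ln(n) = 8 * 5.075174 = 40.601392.
-2L = 406.
BIC = 40.601392 + 406 = 446.601392, which rounds to 446.6014.

446.6014


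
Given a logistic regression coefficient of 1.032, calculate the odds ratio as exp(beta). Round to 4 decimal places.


The odds ratio is computed as:
OR = e^(1.032) = 2.8067.

2.8067


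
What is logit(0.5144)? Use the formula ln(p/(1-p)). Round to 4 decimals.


The odds are p/(1-p) = 0.5144 / 0.4856 = 1.0593.
logit(p) = ln(1.0593) = 0.0576.

0.0576


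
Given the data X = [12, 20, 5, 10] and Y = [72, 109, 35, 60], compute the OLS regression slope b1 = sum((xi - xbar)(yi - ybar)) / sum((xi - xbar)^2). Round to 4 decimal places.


First compute the means: xbar = 11.7500, ybar = 69.0000.
Then S_xx = sum((xi - xbar)^2) = 116.7500.
S_xy = sum((xi - xbar)(yi - ybar)) = 576.0000.
b1 = S_xy / S_xx = 576.0000 / 116.7500 = 4.9336.

4.9336


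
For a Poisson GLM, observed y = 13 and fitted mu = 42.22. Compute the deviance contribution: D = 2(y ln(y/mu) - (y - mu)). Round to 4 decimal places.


First: ln(13/42.22) = -1.177945.
Then: 13 * -1.177945 = -15.313285.
y - mu = 13 - 42.22 = -29.22.
D = 2(-15.313285 - -29.22) = 27.813430, which rounds to 27.8134.

27.8134


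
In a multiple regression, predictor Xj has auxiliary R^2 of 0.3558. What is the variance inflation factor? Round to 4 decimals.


Using VIF = 1/(1 - R^2_j):
1 - 0.3558 = 0.6442.
VIF = 1.5523.

1.5523


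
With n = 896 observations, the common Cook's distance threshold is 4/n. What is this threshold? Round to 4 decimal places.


Cook's distance cutoff = 4/n = 4/896.
= 0.0045.

0.0045


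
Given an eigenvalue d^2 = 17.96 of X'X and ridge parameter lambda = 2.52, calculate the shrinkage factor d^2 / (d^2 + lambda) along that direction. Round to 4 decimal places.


Compute the denominator: 17.96 + 2.52 = 20.4800.
Shrinkage factor = 17.96 / 20.4800 = 0.8770.

0.8770


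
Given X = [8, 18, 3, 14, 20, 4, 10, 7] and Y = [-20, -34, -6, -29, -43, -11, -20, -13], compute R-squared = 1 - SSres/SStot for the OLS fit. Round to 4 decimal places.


Fit the OLS line: b0 = -1.3424, b1 = -1.9674.
SSres = 31.7065.
SStot = 1100.0000.
R^2 = 1 - 31.7065/1100.0000 = 0.9712.

0.9712


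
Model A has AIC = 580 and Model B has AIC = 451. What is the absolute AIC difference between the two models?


Compute |580 - 451| = 129.
Model B has the smaller AIC.

129


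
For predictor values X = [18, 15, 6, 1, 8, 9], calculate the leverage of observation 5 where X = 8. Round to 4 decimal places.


Compute xbar = 9.5000 with n = 6 observations.
SXX = 189.5000.
Leverage = 1/6 + (8 - 9.5000)^2/189.5000 = 0.1785.

0.1785


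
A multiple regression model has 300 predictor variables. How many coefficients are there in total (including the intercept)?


Total coefficients = number of predictors + 1 (for the intercept).
= 300 + 1 = 301.

301


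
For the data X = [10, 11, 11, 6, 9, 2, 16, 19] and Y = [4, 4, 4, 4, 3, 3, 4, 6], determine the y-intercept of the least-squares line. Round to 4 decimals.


The slope is b1 = 0.1364.
Sample means are xbar = 10.5000 and ybar = 4.0000.
Intercept: b0 = 4.0000 - (0.1364)(10.5000) = 2.5682.

2.5682


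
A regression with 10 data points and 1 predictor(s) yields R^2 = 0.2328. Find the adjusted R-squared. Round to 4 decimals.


Plug in: Adj R^2 = 1 - (1 - 0.2328) * 9/8.
= 1 - 0.7672 * 9/8
= 1 - 6.9048 / 8
= 1 - 0.8631 = 0.1369.

0.1369


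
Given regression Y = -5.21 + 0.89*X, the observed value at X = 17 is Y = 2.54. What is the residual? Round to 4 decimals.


Compute yhat = -5.21 + (0.89)(17) = 9.9200.
Residual = actual - predicted = 2.54 - 9.9200 = -7.3800.

-7.3800


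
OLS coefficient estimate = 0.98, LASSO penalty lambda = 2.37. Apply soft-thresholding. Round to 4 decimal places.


|beta_OLS| = 0.98.
lambda = 2.37.
Since |beta| <= lambda, the coefficient is set to 0.
Result = 0.0000.

0.0000


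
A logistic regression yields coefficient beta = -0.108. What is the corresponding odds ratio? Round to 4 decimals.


Odds ratio = exp(beta) = exp(-0.108).
= 0.8976.

0.8976


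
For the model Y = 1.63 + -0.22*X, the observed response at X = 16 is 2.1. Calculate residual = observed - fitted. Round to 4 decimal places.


Compute yhat = 1.63 + (-0.22)(16) = -1.8900.
Residual = actual - predicted = 2.1 - -1.8900 = 3.9900.

3.9900


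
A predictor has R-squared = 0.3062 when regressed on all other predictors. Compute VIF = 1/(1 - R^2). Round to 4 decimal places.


VIF = 1 / (1 - 0.3062).
= 1 / 0.6938 = 1.4413.

1.4413


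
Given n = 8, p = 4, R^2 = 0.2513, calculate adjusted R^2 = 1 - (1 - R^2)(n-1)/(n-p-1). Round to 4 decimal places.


Using the formula:
(1 - 0.2513) = 0.7487.
Multiply by 7/3: 0.7487 * 7 = 5.2409, then 5.2409 / 3 = 1.7470.
Adj R^2 = 1 - 1.7470 = -0.7470.

-0.7470
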